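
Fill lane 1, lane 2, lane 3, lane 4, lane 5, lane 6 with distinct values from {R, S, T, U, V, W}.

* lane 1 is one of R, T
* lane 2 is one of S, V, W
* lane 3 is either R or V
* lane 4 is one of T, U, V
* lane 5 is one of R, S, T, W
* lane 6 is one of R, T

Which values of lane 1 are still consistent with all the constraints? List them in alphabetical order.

R, T

Among the 6 variables, U fits only lane 4 (and all 6 values in {R, S, T, U, V, W} must be used), so lane 4 = U.
lane 1 and lane 6 between them cover only {R, T} — a naked pair. Remove those values from lane 3, lane 5.
lane 3 must be V (only option left). So lane 2 can't be V.
No further eliminations apply; lane 1 can still be any of R, T.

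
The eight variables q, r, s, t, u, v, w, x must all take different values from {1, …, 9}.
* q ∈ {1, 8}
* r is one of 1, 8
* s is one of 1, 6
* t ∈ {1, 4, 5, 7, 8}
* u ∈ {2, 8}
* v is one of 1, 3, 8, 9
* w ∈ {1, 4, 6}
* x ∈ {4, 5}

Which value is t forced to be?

The 2 variables q and r are confined to {1, 8}, which locks those values in; drop them from s, t, u, v, w.
s must be 6 (only option left). Strike 6 from w.
u has just one choice, so u = 2.
w has just one choice, so w = 4. Remove 4 from t, x.
x's domain is down to {5}, so x = 5. Strike 5 from t.
So t = 7.

7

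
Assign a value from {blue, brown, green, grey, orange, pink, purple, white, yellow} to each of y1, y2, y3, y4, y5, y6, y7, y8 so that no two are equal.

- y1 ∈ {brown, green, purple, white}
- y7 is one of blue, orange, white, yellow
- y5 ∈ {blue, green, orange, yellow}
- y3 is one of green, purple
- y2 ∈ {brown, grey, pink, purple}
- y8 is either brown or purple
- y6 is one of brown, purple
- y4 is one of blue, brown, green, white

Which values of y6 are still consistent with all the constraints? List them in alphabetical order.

brown, purple

y6 and y8 between them cover only {brown, purple} — a naked pair. Remove those values from y1, y2, y3, y4.
That leaves y3 = green. Remove green from y1, y4, y5.
y1 has just one choice, so y1 = white. Remove white from y4, y7.
y4 has just one choice, so y4 = blue. Remove blue from y5, y7.
No further eliminations apply; y6 can still be any of brown, purple.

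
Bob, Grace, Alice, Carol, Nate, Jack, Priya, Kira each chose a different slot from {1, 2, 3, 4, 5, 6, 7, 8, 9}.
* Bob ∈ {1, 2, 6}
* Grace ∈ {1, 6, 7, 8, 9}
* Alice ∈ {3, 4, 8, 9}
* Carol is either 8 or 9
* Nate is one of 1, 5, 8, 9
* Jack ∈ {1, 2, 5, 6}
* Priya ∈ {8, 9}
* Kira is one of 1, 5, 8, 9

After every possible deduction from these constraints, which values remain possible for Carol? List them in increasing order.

Carol and Priya between them cover only {8, 9} — a naked pair. Remove those values from Grace, Alice, Nate, Kira.
Nate and Kira share exactly the 2 values {1, 5}; by pigeonhole those values go to them, so strike 1, 5 from Bob, Grace, Jack.
Bob and Jack share exactly the 2 values {2, 6}; by pigeonhole those values go to them, so strike 2, 6 from Grace.
Grace must be 7 (only option left).
No further eliminations apply; Carol can still be any of 8, 9.

8, 9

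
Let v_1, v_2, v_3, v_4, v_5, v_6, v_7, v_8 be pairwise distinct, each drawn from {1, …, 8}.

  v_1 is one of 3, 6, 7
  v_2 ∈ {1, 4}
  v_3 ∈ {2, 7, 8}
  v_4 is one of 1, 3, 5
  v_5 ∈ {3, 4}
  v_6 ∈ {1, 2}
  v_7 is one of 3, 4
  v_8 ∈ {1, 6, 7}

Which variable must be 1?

The 8 variables draw from only 8 values {1, 2, 3, 4, 5, 6, 7, 8}, so each is used; only v_4 can be 5, hence v_4 = 5.
The 7 still-open variables together cover exactly {1, 2, 3, 4, 6, 7, 8} — 7 values for 7 variables — and 8 appears only in v_3's list, so v_3 = 8.
The 6 still-open variables together cover exactly {1, 2, 3, 4, 6, 7} — 6 values for 6 variables — and 2 appears only in v_6's list, so v_6 = 2.
v_5 and v_7 share exactly the 2 values {3, 4}; by pigeonhole those values go to them, so strike 3, 4 from v_1, v_2.

v_2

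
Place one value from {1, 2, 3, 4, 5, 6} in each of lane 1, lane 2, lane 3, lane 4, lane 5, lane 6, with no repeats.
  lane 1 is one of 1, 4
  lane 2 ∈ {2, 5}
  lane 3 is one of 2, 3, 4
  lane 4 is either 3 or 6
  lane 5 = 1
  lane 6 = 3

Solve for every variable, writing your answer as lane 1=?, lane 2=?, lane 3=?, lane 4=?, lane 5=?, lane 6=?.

lane 1=4, lane 2=5, lane 3=2, lane 4=6, lane 5=1, lane 6=3

lane 5's domain is down to {1}, so lane 5 = 1. Eliminate 1 elsewhere: lane 1.
lane 6 has just one choice, so lane 6 = 3. Strike 3 from lane 3, lane 4.
lane 1 must be 4 (only option left). Remove 4 from lane 3.
lane 3 must be 2 (only option left). Remove 2 from lane 2.
That leaves lane 4 = 6.
lane 2 must be 5 (only option left).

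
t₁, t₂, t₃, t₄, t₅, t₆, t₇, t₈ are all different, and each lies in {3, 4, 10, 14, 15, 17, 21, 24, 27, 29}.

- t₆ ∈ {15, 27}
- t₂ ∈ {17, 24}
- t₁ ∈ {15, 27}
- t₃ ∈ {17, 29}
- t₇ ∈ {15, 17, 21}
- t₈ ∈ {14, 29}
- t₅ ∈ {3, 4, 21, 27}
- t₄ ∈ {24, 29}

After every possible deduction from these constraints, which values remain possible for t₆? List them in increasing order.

t₁ and t₆ share exactly the 2 values {15, 27}; by pigeonhole those values go to them, so strike 15, 27 from t₅, t₇.
t₂, t₃, t₄ between them cover only {17, 24, 29} — a naked triple. Remove those values from t₇, t₈.
t₇'s domain is down to {21}, so t₇ = 21. So t₅ can't be 21.
That leaves t₈ = 14.
No further eliminations apply; t₆ can still be any of 15, 27.

15, 27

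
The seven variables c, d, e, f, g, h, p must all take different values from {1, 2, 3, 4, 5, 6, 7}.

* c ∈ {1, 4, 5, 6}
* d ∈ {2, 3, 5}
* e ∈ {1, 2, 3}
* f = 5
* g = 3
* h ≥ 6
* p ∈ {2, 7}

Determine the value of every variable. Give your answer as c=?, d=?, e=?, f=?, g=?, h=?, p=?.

f must be 5 (only option left). Eliminate 5 elsewhere: c, d.
g must be 3 (only option left). Eliminate 3 elsewhere: d, e.
d's domain is down to {2}, so d = 2. So e, p can't be 2.
That leaves e = 1. Remove 1 from c.
That leaves p = 7. Eliminate 7 elsewhere: h.
h must be 6 (only option left). So c can't be 6.
c has just one choice, so c = 4.

c=4, d=2, e=1, f=5, g=3, h=6, p=7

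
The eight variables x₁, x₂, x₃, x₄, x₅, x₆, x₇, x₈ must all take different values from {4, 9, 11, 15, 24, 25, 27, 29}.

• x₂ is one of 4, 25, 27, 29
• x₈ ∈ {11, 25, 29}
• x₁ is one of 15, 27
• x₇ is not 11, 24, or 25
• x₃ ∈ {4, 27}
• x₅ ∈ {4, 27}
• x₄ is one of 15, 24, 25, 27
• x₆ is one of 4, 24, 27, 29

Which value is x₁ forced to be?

15

The 8 variables together cover exactly {4, 9, 11, 15, 24, 25, 27, 29} — 8 values for 8 variables — and 9 appears only in x₇'s list, so x₇ = 9.
The 7 still-open variables together cover exactly {4, 11, 15, 24, 25, 27, 29} — 7 values for 7 variables — and 11 appears only in x₈'s list, so x₈ = 11.
x₃ and x₅ share exactly the 2 values {4, 27}; by pigeonhole those values go to them, so strike 4, 27 from x₁, x₂, x₄, x₆.
So x₁ = 15.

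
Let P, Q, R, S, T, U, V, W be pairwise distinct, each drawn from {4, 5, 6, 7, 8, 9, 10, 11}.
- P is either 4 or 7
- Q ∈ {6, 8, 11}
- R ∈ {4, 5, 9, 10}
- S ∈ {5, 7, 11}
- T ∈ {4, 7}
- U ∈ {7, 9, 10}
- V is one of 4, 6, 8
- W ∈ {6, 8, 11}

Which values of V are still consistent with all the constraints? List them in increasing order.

P and T between them cover only {4, 7} — a naked pair. Remove those values from R, S, U, V.
Q, V, W share exactly the 3 values {6, 8, 11}; by pigeonhole those values go to them, so strike 6, 8, 11 from S.
S must be 5 (only option left). Eliminate 5 elsewhere: R.
No further eliminations apply; V can still be any of 6, 8.

6, 8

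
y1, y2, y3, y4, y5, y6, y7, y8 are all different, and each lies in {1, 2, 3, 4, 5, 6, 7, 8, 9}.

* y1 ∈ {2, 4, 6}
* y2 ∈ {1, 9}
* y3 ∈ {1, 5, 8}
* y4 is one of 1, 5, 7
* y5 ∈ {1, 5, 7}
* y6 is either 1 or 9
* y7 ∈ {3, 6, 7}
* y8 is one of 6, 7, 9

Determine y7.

3

The 2 variables y2 and y6 are confined to {1, 9}, which locks those values in; drop them from y3, y4, y5, y8.
y4 and y5 share exactly the 2 values {5, 7}; by pigeonhole those values go to them, so strike 5, 7 from y3, y7, y8.
y3 has just one choice, so y3 = 8.
y8 has just one choice, so y8 = 6. Remove 6 from y1, y7.
So y7 = 3.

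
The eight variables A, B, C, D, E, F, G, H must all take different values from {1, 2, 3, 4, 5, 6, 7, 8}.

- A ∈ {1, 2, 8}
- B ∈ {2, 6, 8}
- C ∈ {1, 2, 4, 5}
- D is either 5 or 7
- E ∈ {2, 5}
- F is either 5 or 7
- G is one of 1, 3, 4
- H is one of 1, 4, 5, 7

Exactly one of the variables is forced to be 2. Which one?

E

The 8 variables together cover exactly {1, 2, 3, 4, 5, 6, 7, 8} — 8 values for 8 variables — and 3 appears only in G's list, so G = 3.
Among the 7 still-open variables, 6 fits only B (and all 7 values in {1, 2, 4, 5, 6, 7, 8} must be used), so B = 6.
The 6 still-open variables draw from only 6 values {1, 2, 4, 5, 7, 8}, so each is used; only A can be 8, hence A = 8.
The 2 variables D and F are confined to {5, 7}, which locks those values in; drop them from C, E, H.
So 2 goes to E.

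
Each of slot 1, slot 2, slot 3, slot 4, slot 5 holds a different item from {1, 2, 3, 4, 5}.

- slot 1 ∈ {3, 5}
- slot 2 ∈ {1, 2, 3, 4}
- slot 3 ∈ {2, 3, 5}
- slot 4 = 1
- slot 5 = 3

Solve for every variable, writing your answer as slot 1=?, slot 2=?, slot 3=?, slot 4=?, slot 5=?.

slot 4 has just one choice, so slot 4 = 1. Remove 1 from slot 2.
That leaves slot 5 = 3. So slot 1, slot 2, slot 3 can't be 3.
slot 1's domain is down to {5}, so slot 1 = 5. So slot 3 can't be 5.
That leaves slot 3 = 2. Remove 2 from slot 2.
slot 2 has just one choice, so slot 2 = 4.

slot 1=5, slot 2=4, slot 3=2, slot 4=1, slot 5=3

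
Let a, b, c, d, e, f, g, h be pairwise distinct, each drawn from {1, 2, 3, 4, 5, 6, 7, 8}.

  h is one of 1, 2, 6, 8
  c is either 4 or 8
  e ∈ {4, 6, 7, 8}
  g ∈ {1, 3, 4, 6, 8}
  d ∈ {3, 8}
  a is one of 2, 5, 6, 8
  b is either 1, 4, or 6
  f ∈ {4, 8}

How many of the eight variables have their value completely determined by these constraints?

The 8 variables draw from only 8 values {1, 2, 3, 4, 5, 6, 7, 8}, so each is used; only a can be 5, hence a = 5.
The 7 still-open variables draw from only 7 values {1, 2, 3, 4, 6, 7, 8}, so each is used; only h can be 2, hence h = 2.
The 6 still-open variables draw from only 6 values {1, 3, 4, 6, 7, 8}, so each is used; only e can be 7, hence e = 7.
c and f between them cover only {4, 8} — a naked pair. Remove those values from b, d, g.
d's domain is down to {3}, so d = 3. Eliminate 3 elsewhere: g.
Determined: a=5, d=3, e=7, h=2. The other variables each still have more than one consistent value. That makes 4.

4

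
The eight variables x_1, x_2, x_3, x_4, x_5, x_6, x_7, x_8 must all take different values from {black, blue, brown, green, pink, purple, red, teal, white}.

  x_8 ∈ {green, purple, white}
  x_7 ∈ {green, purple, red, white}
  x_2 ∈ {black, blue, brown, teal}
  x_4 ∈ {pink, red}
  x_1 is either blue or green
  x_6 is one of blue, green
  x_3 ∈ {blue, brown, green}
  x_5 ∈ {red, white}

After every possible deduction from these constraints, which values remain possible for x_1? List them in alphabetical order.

blue, green

x_1 and x_6 share exactly the 2 values {blue, green}; by pigeonhole those values go to them, so strike blue, green from x_2, x_3, x_7, x_8.
That leaves x_3 = brown. Strike brown from x_2.
x_5, x_7, x_8 between them cover only {purple, red, white} — a naked triple. Remove those values from x_4.
x_4 has just one choice, so x_4 = pink.
No further eliminations apply; x_1 can still be any of blue, green.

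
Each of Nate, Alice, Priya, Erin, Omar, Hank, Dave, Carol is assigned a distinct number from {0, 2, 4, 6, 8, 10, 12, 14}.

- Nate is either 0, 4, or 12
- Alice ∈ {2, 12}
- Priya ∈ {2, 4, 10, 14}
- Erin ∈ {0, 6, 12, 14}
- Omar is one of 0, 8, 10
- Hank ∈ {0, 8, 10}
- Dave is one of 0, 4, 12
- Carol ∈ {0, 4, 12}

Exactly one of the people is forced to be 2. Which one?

The 8 variables together cover exactly {0, 2, 4, 6, 8, 10, 12, 14} — 8 values for 8 variables — and 6 appears only in Erin's list, so Erin = 6.
Among the 7 still-open variables, 14 fits only Priya (and all 7 values in {0, 2, 4, 8, 10, 12, 14} must be used), so Priya = 14.
The 6 still-open variables together cover exactly {0, 2, 4, 8, 10, 12} — 6 values for 6 variables — and 2 appears only in Alice's list, so Alice = 2.

Alice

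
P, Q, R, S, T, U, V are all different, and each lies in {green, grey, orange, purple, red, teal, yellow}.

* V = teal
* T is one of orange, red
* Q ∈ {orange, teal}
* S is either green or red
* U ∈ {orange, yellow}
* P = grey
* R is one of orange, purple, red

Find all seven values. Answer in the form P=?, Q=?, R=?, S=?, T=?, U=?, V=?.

P must be grey (only option left).
That leaves V = teal. So Q can't be teal.
Q's domain is down to {orange}, so Q = orange. Strike orange from R, T, U.
T has just one choice, so T = red. Eliminate red elsewhere: R, S.
U's domain is down to {yellow}, so U = yellow.
R has just one choice, so R = purple.
S has just one choice, so S = green.

P=grey, Q=orange, R=purple, S=green, T=red, U=yellow, V=teal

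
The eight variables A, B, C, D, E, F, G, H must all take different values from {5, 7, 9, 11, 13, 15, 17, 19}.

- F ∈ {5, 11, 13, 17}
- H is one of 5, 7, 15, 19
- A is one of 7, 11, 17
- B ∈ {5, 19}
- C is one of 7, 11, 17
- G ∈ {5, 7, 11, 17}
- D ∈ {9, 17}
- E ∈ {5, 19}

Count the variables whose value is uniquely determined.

3

The 8 variables draw from only 8 values {5, 7, 9, 11, 13, 15, 17, 19}, so each is used; only D can be 9, hence D = 9.
Among the 7 still-open variables, 13 fits only F (and all 7 values in {5, 7, 11, 13, 15, 17, 19} must be used), so F = 13.
Among the 6 still-open variables, 15 fits only H (and all 6 values in {5, 7, 11, 15, 17, 19} must be used), so H = 15.
B and E share exactly the 2 values {5, 19}; by pigeonhole those values go to them, so strike 5, 19 from G.
Determined: D=9, F=13, H=15. The other variables each still have more than one consistent value. That makes 3.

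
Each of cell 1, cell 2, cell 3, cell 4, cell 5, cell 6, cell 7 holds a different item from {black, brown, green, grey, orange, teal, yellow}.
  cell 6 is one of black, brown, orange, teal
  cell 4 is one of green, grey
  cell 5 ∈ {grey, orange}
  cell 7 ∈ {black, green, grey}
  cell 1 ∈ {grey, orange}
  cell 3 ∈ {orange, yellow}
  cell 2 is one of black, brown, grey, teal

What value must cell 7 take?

black

The 7 variables draw from only 7 values {black, brown, green, grey, orange, teal, yellow}, so each is used; only cell 3 can be yellow, hence cell 3 = yellow.
cell 1 and cell 5 between them cover only {grey, orange} — a naked pair. Remove those values from cell 2, cell 4, cell 6, cell 7.
That leaves cell 4 = green. Remove green from cell 7.
So cell 7 = black.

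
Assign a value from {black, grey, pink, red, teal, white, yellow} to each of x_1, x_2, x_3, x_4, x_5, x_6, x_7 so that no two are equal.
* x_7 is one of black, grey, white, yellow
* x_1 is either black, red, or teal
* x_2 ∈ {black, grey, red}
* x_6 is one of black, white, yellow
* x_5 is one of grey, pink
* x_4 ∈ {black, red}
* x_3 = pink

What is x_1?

teal

x_3 has just one choice, so x_3 = pink. Eliminate pink elsewhere: x_5.
x_5 has just one choice, so x_5 = grey. So x_2, x_7 can't be grey.
The 5 still-open variables draw from only 5 values {black, red, teal, white, yellow}, so each is used; only x_1 can be teal, hence x_1 = teal.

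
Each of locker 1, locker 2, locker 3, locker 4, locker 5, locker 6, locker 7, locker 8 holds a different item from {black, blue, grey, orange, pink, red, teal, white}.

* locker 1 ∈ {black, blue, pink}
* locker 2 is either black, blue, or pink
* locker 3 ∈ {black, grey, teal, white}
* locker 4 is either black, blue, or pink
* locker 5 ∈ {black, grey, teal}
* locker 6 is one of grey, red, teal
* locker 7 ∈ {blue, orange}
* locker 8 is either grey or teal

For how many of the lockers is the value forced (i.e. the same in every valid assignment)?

3

The 8 variables draw from only 8 values {black, blue, grey, orange, pink, red, teal, white}, so each is used; only locker 7 can be orange, hence locker 7 = orange.
The 7 still-open variables together cover exactly {black, blue, grey, pink, red, teal, white} — 7 values for 7 variables — and red appears only in locker 6's list, so locker 6 = red.
The 6 still-open variables draw from only 6 values {black, blue, grey, pink, teal, white}, so each is used; only locker 3 can be white, hence locker 3 = white.
The 3 variables locker 1, locker 2, locker 4 are confined to {black, blue, pink}, which locks those values in; drop them from locker 5.
Determined: locker 3=white, locker 6=red, locker 7=orange. The other lockers each still have more than one consistent value. That makes 3.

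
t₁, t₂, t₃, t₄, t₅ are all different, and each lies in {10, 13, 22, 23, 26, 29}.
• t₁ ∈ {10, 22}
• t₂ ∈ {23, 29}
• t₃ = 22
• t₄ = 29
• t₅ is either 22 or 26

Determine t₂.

t₃ must be 22 (only option left). Remove 22 from t₁, t₅.
That leaves t₄ = 29. Strike 29 from t₂.
So t₂ = 23.

23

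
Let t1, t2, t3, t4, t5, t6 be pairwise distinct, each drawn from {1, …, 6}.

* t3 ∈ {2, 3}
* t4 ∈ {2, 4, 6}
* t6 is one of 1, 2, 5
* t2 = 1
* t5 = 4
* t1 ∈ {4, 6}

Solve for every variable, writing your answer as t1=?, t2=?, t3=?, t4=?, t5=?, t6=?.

t1=6, t2=1, t3=3, t4=2, t5=4, t6=5

t2 has just one choice, so t2 = 1. So t6 can't be 1.
That leaves t5 = 4. So t1, t4 can't be 4.
That leaves t1 = 6. Strike 6 from t4.
t4 must be 2 (only option left). So t3, t6 can't be 2.
That leaves t6 = 5.
t3 has just one choice, so t3 = 3.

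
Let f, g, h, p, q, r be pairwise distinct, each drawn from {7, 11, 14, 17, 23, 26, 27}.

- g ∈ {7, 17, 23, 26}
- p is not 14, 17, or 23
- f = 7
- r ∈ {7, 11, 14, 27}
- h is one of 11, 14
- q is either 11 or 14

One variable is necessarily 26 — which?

p

f's domain is down to {7}, so f = 7. Eliminate 7 elsewhere: g, p, r.
The 2 variables h and q are confined to {11, 14}, which locks those values in; drop them from p, r.
r must be 27 (only option left). Strike 27 from p.
So 26 goes to p.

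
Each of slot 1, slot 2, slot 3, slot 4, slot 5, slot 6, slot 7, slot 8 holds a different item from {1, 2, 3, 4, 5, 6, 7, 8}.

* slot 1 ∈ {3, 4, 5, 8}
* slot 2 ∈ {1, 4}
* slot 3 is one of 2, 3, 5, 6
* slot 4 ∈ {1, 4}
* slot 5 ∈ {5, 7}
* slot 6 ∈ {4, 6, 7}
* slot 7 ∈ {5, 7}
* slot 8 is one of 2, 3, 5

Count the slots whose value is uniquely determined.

Among the 8 variables, 8 fits only slot 1 (and all 8 values in {1, 2, 3, 4, 5, 6, 7, 8} must be used), so slot 1 = 8.
slot 2 and slot 4 between them cover only {1, 4} — a naked pair. Remove those values from slot 6.
The 2 variables slot 5 and slot 7 are confined to {5, 7}, which locks those values in; drop them from slot 3, slot 6, slot 8.
slot 6's domain is down to {6}, so slot 6 = 6. Eliminate 6 elsewhere: slot 3.
Determined: slot 1=8, slot 6=6. The other slots each still have more than one consistent value. That makes 2.

2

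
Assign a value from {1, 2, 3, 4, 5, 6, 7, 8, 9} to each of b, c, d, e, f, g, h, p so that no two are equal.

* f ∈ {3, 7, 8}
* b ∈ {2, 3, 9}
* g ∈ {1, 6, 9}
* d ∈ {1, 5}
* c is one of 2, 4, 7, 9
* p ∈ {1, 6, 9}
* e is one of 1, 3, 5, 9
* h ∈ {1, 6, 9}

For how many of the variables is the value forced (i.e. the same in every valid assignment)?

g, h, p share exactly the 3 values {1, 6, 9}; by pigeonhole those values go to them, so strike 1, 6, 9 from b, c, d, e.
d has just one choice, so d = 5. So e can't be 5.
e has just one choice, so e = 3. Remove 3 from b, f.
That leaves b = 2. So c can't be 2.
Determined: b=2, d=5, e=3. The other variables each still have more than one consistent value. That makes 3.

3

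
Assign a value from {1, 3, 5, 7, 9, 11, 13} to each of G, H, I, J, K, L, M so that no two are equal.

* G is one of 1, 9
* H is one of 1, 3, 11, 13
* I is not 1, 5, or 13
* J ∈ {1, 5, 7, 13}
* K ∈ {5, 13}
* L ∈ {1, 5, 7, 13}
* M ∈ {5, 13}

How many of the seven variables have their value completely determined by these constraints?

1

K and M between them cover only {5, 13} — a naked pair. Remove those values from H, J, L.
The 2 variables J and L are confined to {1, 7}, which locks those values in; drop them from G, H, I.
G must be 9 (only option left). Eliminate 9 elsewhere: I.
Determined: G=9. The other variables each still have more than one consistent value. That makes 1.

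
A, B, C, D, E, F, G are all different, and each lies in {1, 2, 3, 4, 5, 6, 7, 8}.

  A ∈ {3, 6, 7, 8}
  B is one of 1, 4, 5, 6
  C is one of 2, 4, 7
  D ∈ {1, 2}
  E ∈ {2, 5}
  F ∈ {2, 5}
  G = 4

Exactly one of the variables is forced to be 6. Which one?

B

G has just one choice, so G = 4. Remove 4 from B, C.
E and F share exactly the 2 values {2, 5}; by pigeonhole those values go to them, so strike 2, 5 from B, C, D.
That leaves C = 7. So A can't be 7.
That leaves D = 1. So B can't be 1.
So 6 goes to B.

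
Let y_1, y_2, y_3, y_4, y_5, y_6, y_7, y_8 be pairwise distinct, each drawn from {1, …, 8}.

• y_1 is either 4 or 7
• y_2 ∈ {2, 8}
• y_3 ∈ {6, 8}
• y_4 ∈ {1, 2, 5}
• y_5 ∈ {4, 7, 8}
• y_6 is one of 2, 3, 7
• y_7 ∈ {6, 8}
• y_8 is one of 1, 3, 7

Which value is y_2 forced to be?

2

Among the 8 variables, 5 fits only y_4 (and all 8 values in {1, 2, 3, 4, 5, 6, 7, 8} must be used), so y_4 = 5.
Among the 7 still-open variables, 1 fits only y_8 (and all 7 values in {1, 2, 3, 4, 6, 7, 8} must be used), so y_8 = 1.
Among the 6 still-open variables, 3 fits only y_6 (and all 6 values in {2, 3, 4, 6, 7, 8} must be used), so y_6 = 3.
The 5 still-open variables draw from only 5 values {2, 4, 6, 7, 8}, so each is used; only y_2 can be 2, hence y_2 = 2.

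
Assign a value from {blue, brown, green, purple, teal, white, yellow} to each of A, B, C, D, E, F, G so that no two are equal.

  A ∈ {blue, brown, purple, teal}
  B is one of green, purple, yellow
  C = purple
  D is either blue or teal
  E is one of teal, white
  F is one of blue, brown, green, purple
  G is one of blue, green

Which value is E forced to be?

white

C has just one choice, so C = purple. Remove purple from A, B, F.
The 6 still-open variables draw from only 6 values {blue, brown, green, teal, white, yellow}, so each is used; only E can be white, hence E = white.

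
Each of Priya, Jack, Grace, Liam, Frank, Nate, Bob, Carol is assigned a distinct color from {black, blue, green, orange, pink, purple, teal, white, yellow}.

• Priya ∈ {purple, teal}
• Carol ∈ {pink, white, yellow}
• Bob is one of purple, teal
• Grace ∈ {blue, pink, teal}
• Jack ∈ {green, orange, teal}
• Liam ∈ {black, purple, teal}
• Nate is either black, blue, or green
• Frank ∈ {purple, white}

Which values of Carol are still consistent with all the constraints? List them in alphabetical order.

Priya and Bob share exactly the 2 values {purple, teal}; by pigeonhole those values go to them, so strike purple, teal from Jack, Grace, Liam, Frank.
Liam must be black (only option left). Eliminate black elsewhere: Nate.
Frank must be white (only option left). Eliminate white elsewhere: Carol.
No further eliminations apply; Carol can still be any of pink, yellow.

pink, yellow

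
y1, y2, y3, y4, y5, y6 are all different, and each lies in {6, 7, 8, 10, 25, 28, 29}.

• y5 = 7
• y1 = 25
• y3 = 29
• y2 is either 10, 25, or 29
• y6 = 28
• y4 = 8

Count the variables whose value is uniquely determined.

y1's domain is down to {25}, so y1 = 25. Remove 25 from y2.
y3's domain is down to {29}, so y3 = 29. Strike 29 from y2.
That leaves y4 = 8.
y5 has just one choice, so y5 = 7.
y6's domain is down to {28}, so y6 = 28.
y2 has just one choice, so y2 = 10.
Every variable is fixed: y1=25, y2=10, y3=29, y4=8, y5=7, y6=28. That makes 6.

6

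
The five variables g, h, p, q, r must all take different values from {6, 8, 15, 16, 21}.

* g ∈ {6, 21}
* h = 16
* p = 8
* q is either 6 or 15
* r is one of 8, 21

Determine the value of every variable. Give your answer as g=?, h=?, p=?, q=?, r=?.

g=6, h=16, p=8, q=15, r=21

h's domain is down to {16}, so h = 16.
p must be 8 (only option left). Eliminate 8 elsewhere: r.
r's domain is down to {21}, so r = 21. So g can't be 21.
g has just one choice, so g = 6. Remove 6 from q.
q must be 15 (only option left).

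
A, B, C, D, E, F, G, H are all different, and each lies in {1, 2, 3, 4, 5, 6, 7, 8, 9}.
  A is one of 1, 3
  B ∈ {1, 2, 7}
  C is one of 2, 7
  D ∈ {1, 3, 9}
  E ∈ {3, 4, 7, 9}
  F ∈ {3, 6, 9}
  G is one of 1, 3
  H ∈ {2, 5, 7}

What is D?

9

Among the 8 variables, 4 fits only E (and all 8 values in {1, 2, 3, 4, 5, 6, 7, 9} must be used), so E = 4.
The 7 still-open variables together cover exactly {1, 2, 3, 5, 6, 7, 9} — 7 values for 7 variables — and 5 appears only in H's list, so H = 5.
The 6 still-open variables draw from only 6 values {1, 2, 3, 6, 7, 9}, so each is used; only F can be 6, hence F = 6.
Among the 5 still-open variables, 9 fits only D (and all 5 values in {1, 2, 3, 7, 9} must be used), so D = 9.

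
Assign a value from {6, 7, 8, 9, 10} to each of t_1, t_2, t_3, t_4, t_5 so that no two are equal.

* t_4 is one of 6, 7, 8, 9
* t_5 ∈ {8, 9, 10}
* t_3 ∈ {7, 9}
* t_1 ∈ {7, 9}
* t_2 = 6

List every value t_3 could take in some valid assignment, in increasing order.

7, 9

t_2 has just one choice, so t_2 = 6. Strike 6 from t_4.
Among the 4 still-open variables, 10 fits only t_5 (and all 4 values in {7, 8, 9, 10} must be used), so t_5 = 10.
The 3 still-open variables draw from only 3 values {7, 8, 9}, so each is used; only t_4 can be 8, hence t_4 = 8.
No further eliminations apply; t_3 can still be any of 7, 9.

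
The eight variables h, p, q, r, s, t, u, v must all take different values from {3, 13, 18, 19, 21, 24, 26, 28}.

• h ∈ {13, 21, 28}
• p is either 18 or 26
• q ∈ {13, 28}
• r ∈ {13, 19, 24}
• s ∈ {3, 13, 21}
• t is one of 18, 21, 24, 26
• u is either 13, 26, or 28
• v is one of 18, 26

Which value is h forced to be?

The 8 variables together cover exactly {3, 13, 18, 19, 21, 24, 26, 28} — 8 values for 8 variables — and 3 appears only in s's list, so s = 3.
The 7 still-open variables draw from only 7 values {13, 18, 19, 21, 24, 26, 28}, so each is used; only r can be 19, hence r = 19.
The 6 still-open variables together cover exactly {13, 18, 21, 24, 26, 28} — 6 values for 6 variables — and 24 appears only in t's list, so t = 24.
The 5 still-open variables together cover exactly {13, 18, 21, 26, 28} — 5 values for 5 variables — and 21 appears only in h's list, so h = 21.

21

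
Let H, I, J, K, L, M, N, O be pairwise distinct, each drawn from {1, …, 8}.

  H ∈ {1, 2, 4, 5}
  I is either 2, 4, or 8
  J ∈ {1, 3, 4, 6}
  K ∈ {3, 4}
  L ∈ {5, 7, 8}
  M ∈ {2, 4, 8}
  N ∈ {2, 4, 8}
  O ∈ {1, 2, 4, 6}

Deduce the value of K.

3

Among the 8 variables, 7 fits only L (and all 8 values in {1, 2, 3, 4, 5, 6, 7, 8} must be used), so L = 7.
The 7 still-open variables draw from only 7 values {1, 2, 3, 4, 5, 6, 8}, so each is used; only H can be 5, hence H = 5.
The 3 variables I, M, N are confined to {2, 4, 8}, which locks those values in; drop them from J, K, O.
So K = 3.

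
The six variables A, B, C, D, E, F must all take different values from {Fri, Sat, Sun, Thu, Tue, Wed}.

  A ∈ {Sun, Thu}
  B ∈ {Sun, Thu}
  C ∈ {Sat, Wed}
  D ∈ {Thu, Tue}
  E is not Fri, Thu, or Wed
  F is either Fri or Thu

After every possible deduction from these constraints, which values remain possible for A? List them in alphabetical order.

Sun, Thu

The 6 variables draw from only 6 values {Fri, Sat, Sun, Thu, Tue, Wed}, so each is used; only F can be Fri, hence F = Fri.
The 5 still-open variables draw from only 5 values {Sat, Sun, Thu, Tue, Wed}, so each is used; only C can be Wed, hence C = Wed.
Among the 4 still-open variables, Sat fits only E (and all 4 values in {Sat, Sun, Thu, Tue} must be used), so E = Sat.
Among the 3 still-open variables, Tue fits only D (and all 3 values in {Sun, Thu, Tue} must be used), so D = Tue.
No further eliminations apply; A can still be any of Sun, Thu.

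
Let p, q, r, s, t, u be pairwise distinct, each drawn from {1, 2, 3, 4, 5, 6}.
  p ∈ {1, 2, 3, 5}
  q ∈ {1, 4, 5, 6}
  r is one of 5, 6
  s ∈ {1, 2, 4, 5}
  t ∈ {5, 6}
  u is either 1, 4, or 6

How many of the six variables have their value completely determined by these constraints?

The 6 variables together cover exactly {1, 2, 3, 4, 5, 6} — 6 values for 6 variables — and 3 appears only in p's list, so p = 3.
The 5 still-open variables together cover exactly {1, 2, 4, 5, 6} — 5 values for 5 variables — and 2 appears only in s's list, so s = 2.
The 2 variables r and t are confined to {5, 6}, which locks those values in; drop them from q, u.
Determined: p=3, s=2. The other variables each still have more than one consistent value. That makes 2.

2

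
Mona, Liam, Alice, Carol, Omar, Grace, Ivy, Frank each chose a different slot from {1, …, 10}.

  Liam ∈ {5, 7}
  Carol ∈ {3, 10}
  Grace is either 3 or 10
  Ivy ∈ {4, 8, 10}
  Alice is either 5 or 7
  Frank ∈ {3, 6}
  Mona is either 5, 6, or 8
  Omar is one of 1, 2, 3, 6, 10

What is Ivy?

4

Liam and Alice share exactly the 2 values {5, 7}; by pigeonhole those values go to them, so strike 5, 7 from Mona.
The 2 variables Carol and Grace are confined to {3, 10}, which locks those values in; drop them from Omar, Ivy, Frank.
Frank has just one choice, so Frank = 6. Strike 6 from Mona, Omar.
Mona's domain is down to {8}, so Mona = 8. Strike 8 from Ivy.
So Ivy = 4.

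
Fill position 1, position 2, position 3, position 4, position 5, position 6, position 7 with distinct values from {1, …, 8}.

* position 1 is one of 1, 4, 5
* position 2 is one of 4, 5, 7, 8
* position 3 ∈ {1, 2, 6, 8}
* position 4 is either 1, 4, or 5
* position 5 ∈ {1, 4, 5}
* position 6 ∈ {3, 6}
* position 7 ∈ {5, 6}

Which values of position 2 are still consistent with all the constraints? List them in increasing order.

7, 8

position 1, position 4, position 5 share exactly the 3 values {1, 4, 5}; by pigeonhole those values go to them, so strike 1, 4, 5 from position 2, position 3, position 7.
position 7 must be 6 (only option left). Strike 6 from position 3, position 6.
That leaves position 6 = 3.
No further eliminations apply; position 2 can still be any of 7, 8.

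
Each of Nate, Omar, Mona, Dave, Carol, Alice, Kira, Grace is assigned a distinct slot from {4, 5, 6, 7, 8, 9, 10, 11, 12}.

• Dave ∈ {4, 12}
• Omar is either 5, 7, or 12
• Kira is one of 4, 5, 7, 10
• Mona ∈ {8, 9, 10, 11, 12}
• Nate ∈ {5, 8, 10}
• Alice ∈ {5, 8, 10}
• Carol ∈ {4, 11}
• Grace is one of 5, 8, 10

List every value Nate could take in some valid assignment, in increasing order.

Among the 8 variables, 9 fits only Mona (and all 8 values in {4, 5, 7, 8, 9, 10, 11, 12} must be used), so Mona = 9.
The 7 still-open variables together cover exactly {4, 5, 7, 8, 10, 11, 12} — 7 values for 7 variables — and 11 appears only in Carol's list, so Carol = 11.
Nate, Alice, Grace share exactly the 3 values {5, 8, 10}; by pigeonhole those values go to them, so strike 5, 8, 10 from Omar, Kira.
No further eliminations apply; Nate can still be any of 5, 8, 10.

5, 8, 10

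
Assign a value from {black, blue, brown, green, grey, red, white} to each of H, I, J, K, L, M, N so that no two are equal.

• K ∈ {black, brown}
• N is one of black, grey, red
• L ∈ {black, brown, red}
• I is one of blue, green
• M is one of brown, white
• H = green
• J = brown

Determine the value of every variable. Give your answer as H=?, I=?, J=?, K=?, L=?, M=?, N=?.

H must be green (only option left). Strike green from I.
I must be blue (only option left).
J must be brown (only option left). Eliminate brown elsewhere: K, L, M.
K must be black (only option left). Strike black from L, N.
L has just one choice, so L = red. So N can't be red.
M's domain is down to {white}, so M = white.
N's domain is down to {grey}, so N = grey.

H=green, I=blue, J=brown, K=black, L=red, M=white, N=grey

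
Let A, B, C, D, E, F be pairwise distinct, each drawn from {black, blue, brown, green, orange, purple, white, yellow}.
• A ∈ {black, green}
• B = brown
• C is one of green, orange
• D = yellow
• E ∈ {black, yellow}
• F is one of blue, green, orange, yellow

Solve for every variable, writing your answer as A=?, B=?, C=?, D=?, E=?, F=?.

A=green, B=brown, C=orange, D=yellow, E=black, F=blue

B must be brown (only option left).
D's domain is down to {yellow}, so D = yellow. Eliminate yellow elsewhere: E, F.
E must be black (only option left). So A can't be black.
That leaves A = green. Strike green from C, F.
C's domain is down to {orange}, so C = orange. Eliminate orange elsewhere: F.
F must be blue (only option left).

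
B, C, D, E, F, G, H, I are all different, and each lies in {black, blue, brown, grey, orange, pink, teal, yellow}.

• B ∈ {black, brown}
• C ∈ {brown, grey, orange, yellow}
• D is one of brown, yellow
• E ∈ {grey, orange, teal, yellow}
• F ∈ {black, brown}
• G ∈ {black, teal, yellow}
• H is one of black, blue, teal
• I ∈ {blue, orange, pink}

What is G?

teal

The 8 variables together cover exactly {black, blue, brown, grey, orange, pink, teal, yellow} — 8 values for 8 variables — and pink appears only in I's list, so I = pink.
The 7 still-open variables draw from only 7 values {black, blue, brown, grey, orange, teal, yellow}, so each is used; only H can be blue, hence H = blue.
B and F share exactly the 2 values {black, brown}; by pigeonhole those values go to them, so strike black, brown from C, D, G.
That leaves D = yellow. Remove yellow from C, E, G.
So G = teal.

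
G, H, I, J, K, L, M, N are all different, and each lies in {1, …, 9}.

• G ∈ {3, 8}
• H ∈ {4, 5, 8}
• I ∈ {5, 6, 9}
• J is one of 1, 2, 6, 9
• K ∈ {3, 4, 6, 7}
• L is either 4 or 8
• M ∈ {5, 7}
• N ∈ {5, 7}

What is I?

9

The 2 variables M and N are confined to {5, 7}, which locks those values in; drop them from H, I, K.
H and L share exactly the 2 values {4, 8}; by pigeonhole those values go to them, so strike 4, 8 from G, K.
That leaves G = 3. Strike 3 from K.
K's domain is down to {6}, so K = 6. Remove 6 from I, J.
So I = 9.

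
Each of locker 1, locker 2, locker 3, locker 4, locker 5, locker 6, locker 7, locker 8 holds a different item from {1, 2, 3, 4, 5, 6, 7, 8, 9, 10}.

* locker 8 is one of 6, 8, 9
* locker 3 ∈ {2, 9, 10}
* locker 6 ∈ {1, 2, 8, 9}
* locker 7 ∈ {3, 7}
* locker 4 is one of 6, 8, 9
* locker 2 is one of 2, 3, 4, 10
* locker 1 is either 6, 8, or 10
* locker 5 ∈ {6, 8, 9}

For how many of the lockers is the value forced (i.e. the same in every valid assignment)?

3

The 3 variables locker 4, locker 5, locker 8 are confined to {6, 8, 9}, which locks those values in; drop them from locker 1, locker 3, locker 6.
locker 1 must be 10 (only option left). Eliminate 10 elsewhere: locker 2, locker 3.
locker 3 must be 2 (only option left). Eliminate 2 elsewhere: locker 2, locker 6.
locker 6's domain is down to {1}, so locker 6 = 1.
Determined: locker 1=10, locker 3=2, locker 6=1. The other lockers each still have more than one consistent value. That makes 3.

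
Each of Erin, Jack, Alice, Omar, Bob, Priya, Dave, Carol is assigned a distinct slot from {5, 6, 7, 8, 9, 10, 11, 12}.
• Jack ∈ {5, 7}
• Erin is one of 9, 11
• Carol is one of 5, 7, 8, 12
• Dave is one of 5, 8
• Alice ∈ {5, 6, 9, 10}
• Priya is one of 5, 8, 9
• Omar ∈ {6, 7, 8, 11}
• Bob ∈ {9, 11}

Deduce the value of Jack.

The 8 variables together cover exactly {5, 6, 7, 8, 9, 10, 11, 12} — 8 values for 8 variables — and 10 appears only in Alice's list, so Alice = 10.
Among the 7 still-open variables, 6 fits only Omar (and all 7 values in {5, 6, 7, 8, 9, 11, 12} must be used), so Omar = 6.
The 6 still-open variables draw from only 6 values {5, 7, 8, 9, 11, 12}, so each is used; only Carol can be 12, hence Carol = 12.
Among the 5 still-open variables, 7 fits only Jack (and all 5 values in {5, 7, 8, 9, 11} must be used), so Jack = 7.

7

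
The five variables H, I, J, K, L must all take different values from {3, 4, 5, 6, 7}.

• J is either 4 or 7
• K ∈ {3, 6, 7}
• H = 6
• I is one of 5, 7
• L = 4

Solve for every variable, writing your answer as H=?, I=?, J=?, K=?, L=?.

H has just one choice, so H = 6. So K can't be 6.
L must be 4 (only option left). Eliminate 4 elsewhere: J.
That leaves J = 7. Remove 7 from I, K.
K's domain is down to {3}, so K = 3.
I must be 5 (only option left).

H=6, I=5, J=7, K=3, L=4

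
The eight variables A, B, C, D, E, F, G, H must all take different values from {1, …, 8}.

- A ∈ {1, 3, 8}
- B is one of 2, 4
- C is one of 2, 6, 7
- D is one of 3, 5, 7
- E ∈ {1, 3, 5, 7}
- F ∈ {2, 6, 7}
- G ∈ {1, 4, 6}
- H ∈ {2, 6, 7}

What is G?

1

The 8 variables draw from only 8 values {1, 2, 3, 4, 5, 6, 7, 8}, so each is used; only A can be 8, hence A = 8.
The 3 variables C, F, H are confined to {2, 6, 7}, which locks those values in; drop them from B, D, E, G.
B's domain is down to {4}, so B = 4. Strike 4 from G.
So G = 1.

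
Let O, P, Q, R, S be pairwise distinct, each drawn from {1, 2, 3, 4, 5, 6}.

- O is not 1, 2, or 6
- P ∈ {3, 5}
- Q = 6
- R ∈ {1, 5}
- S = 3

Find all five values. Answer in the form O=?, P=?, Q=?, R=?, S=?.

O=4, P=5, Q=6, R=1, S=3

Q has just one choice, so Q = 6.
S must be 3 (only option left). Strike 3 from O, P.
That leaves P = 5. Remove 5 from O, R.
That leaves R = 1.
O has just one choice, so O = 4.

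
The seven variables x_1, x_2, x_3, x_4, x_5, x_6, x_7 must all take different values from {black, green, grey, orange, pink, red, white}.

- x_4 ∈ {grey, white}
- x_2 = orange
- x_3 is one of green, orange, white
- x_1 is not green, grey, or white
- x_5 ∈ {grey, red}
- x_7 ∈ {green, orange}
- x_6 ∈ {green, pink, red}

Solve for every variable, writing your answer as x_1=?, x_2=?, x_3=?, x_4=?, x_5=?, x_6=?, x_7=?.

x_2 has just one choice, so x_2 = orange. Remove orange from x_1, x_3, x_7.
x_7 must be green (only option left). Remove green from x_3, x_6.
x_3's domain is down to {white}, so x_3 = white. Eliminate white elsewhere: x_4.
x_4's domain is down to {grey}, so x_4 = grey. Remove grey from x_5.
That leaves x_5 = red. Remove red from x_1, x_6.
x_6 must be pink (only option left). So x_1 can't be pink.
That leaves x_1 = black.

x_1=black, x_2=orange, x_3=white, x_4=grey, x_5=red, x_6=pink, x_7=green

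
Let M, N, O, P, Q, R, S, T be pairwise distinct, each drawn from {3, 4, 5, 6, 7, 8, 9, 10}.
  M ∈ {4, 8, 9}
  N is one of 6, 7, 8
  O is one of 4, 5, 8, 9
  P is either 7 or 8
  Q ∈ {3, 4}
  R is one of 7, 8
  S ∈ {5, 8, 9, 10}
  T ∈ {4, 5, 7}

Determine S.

10

Among the 8 variables, 3 fits only Q (and all 8 values in {3, 4, 5, 6, 7, 8, 9, 10} must be used), so Q = 3.
The 7 still-open variables draw from only 7 values {4, 5, 6, 7, 8, 9, 10}, so each is used; only N can be 6, hence N = 6.
The 6 still-open variables draw from only 6 values {4, 5, 7, 8, 9, 10}, so each is used; only S can be 10, hence S = 10.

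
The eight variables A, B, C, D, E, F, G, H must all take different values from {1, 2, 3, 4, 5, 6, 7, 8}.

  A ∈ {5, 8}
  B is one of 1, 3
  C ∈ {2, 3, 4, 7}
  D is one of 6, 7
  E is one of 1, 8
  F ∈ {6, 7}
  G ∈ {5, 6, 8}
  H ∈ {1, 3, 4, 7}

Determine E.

1

Among the 8 variables, 2 fits only C (and all 8 values in {1, 2, 3, 4, 5, 6, 7, 8} must be used), so C = 2.
The 7 still-open variables together cover exactly {1, 3, 4, 5, 6, 7, 8} — 7 values for 7 variables — and 4 appears only in H's list, so H = 4.
The 6 still-open variables together cover exactly {1, 3, 5, 6, 7, 8} — 6 values for 6 variables — and 3 appears only in B's list, so B = 3.
The 5 still-open variables draw from only 5 values {1, 5, 6, 7, 8}, so each is used; only E can be 1, hence E = 1.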